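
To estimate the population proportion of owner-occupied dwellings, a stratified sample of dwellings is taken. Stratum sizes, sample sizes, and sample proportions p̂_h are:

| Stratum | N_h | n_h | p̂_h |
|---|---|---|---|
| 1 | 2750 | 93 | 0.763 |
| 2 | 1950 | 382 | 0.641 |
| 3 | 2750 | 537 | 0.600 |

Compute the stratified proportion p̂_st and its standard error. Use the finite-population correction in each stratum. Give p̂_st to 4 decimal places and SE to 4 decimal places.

p̂_st ≈ 0.6709, SE ≈ 0.0185

N = 7450; stratum weights W_h = N_h/N.
p̂_st = Σ W_h p̂_h = (2750·0.763 + 1950·0.641 + 2750·0.600)/7450 = 0.67090
V̂(p̂_st) = Σ W_h² (1 − n_h/N_h) p̂_h(1−p̂_h)/(n_h−1):
  stratum 1: (2750/7450)²·(1 − 93/2750)·0.763·0.237/92 = 0.00025876
  stratum 2: (1950/7450)²·(1 − 382/1950)·0.641·0.359/381 = 3.32733e-05
  stratum 3: (2750/7450)²·(1 − 537/2750)·0.600·0.400/536 = 4.90962e-05
V̂(p̂_st) = 0.000341129; SE = √V̂ = 0.0184697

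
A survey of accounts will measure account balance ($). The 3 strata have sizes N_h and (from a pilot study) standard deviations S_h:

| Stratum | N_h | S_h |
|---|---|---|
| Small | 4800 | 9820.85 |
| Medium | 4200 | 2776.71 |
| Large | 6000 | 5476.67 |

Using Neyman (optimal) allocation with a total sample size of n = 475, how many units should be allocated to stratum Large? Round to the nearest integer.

Neyman allocation: n_h = n · N_h S_h / Σ N_i S_i, with n = 475.
  stratum Small: N_h·S_h = 4800·9820.85 = 47140080.00
  stratum Medium: N_h·S_h = 4200·2776.71 = 11662182.00
  stratum Large: N_h·S_h = 6000·5476.67 = 32860020.00
Σ N_h S_h = 91662282.00
n for stratum Large = 475·32860020.00/91662282.00 = 170.283 → 170

170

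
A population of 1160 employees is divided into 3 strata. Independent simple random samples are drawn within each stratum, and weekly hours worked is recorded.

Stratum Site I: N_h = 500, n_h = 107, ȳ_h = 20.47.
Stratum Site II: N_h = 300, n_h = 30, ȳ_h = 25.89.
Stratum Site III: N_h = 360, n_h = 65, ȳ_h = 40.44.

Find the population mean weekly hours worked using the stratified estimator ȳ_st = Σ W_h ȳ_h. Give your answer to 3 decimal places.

N = Σ N_h = 1160. Stratum weights W_h = N_h/N.
ȳ_st = (500·20.47 + 300·25.89 + 360·40.44) / 1160 = 28.06931

ȳ_st ≈ 28.069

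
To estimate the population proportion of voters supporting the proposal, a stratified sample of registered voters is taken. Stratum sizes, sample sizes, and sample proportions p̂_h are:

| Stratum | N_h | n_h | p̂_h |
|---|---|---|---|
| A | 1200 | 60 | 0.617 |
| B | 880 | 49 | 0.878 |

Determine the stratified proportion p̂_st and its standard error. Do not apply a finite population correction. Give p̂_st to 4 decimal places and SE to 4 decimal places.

N = 2080; stratum weights W_h = N_h/N.
p̂_st = Σ W_h p̂_h = (1200·0.617 + 880·0.878)/2080 = 0.72742
V̂(p̂_st) = Σ W_h² p̂_h(1−p̂_h)/(n_h−1):
  stratum A: (1200/2080)²·0.617·0.383/59 = 0.00133312
  stratum B: (880/2080)²·0.878·0.122/48 = 0.00039944
V̂(p̂_st) = 0.00173256; SE = √V̂ = 0.041624

p̂_st ≈ 0.7274, SE ≈ 0.0416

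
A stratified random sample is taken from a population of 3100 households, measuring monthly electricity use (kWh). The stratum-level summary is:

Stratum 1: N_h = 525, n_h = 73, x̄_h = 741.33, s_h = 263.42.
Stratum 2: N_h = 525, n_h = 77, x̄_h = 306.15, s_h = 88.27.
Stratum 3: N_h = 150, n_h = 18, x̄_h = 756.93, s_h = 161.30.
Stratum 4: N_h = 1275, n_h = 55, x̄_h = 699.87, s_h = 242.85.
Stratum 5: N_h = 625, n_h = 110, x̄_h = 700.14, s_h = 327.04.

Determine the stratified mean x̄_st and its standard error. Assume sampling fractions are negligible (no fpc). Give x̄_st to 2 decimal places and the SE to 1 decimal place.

x̄_st = Σ W_h x̄_h = (525·741.33 + 525·306.15 + 150·756.93 + 1275·699.87 + 625·700.14)/3100 = 643.02847
V̂(x̄_st) = Σ W_h² s_h²/n_h, with W_h = N_h/N and N = 3100:
  stratum 1: (525/3100)²·263.42²/73 = 27.2628
  stratum 2: (525/3100)²·88.27²/77 = 2.90222
  stratum 3: (150/3100)²·161.30²/18 = 3.38419
  stratum 4: (1275/3100)²·242.85²/55 = 181.389
  stratum 5: (625/3100)²·327.04²/110 = 39.5226
V̂(x̄_st) = 254.461
SE(x̄_st) = √254.461 = 15.9518

x̄_st ≈ 643.03, SE ≈ 16.0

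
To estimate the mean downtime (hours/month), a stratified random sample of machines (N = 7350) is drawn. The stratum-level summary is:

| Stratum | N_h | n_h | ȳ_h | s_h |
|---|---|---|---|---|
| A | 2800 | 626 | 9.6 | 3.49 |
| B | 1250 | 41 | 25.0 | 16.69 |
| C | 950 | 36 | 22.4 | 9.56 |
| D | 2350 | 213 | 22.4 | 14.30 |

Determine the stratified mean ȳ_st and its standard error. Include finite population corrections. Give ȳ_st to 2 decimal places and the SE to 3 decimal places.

ȳ_st = Σ W_h ȳ_h = (2800·9.6 + 1250·25.0 + 950·22.4 + 2350·22.4)/7350 = 17.96599
V̂(ȳ_st) = Σ W_h² (1 − n_h/N_h) s_h²/n_h, with W_h = N_h/N and N = 7350:
  stratum A: (2800/7350)²·(1 − 626/2800)·3.49²/626 = 0.0021924
  stratum B: (1250/7350)²·(1 − 41/1250)·16.69²/41 = 0.19006
  stratum C: (950/7350)²·(1 − 36/950)·9.56²/36 = 0.0408045
  stratum D: (2350/7350)²·(1 − 213/2350)·14.30²/213 = 0.0892463
V̂(ȳ_st) = 0.322303
SE(ȳ_st) = √0.322303 = 0.567717

ȳ_st ≈ 17.97, SE ≈ 0.568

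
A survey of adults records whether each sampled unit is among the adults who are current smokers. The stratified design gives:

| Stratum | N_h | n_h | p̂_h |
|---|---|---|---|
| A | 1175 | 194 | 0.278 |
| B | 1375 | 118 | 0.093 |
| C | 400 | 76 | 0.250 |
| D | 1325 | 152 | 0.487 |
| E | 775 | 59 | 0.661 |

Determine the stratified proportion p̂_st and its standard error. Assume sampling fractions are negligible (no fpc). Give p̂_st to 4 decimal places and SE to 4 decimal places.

p̂_st ≈ 0.3390, SE ≈ 0.0182

N = 5050; stratum weights W_h = N_h/N.
p̂_st = Σ W_h p̂_h = (1175·0.278 + 1375·0.093 + 400·0.250 + 1325·0.487 + 775·0.661)/5050 = 0.33902
V̂(p̂_st) = Σ W_h² p̂_h(1−p̂_h)/(n_h−1):
  stratum A: (1175/5050)²·0.278·0.722/193 = 5.63012e-05
  stratum B: (1375/5050)²·0.093·0.907/117 = 5.34475e-05
  stratum C: (400/5050)²·0.250·0.750/75 = 1.56847e-05
  stratum D: (1325/5050)²·0.487·0.513/151 = 0.000113899
  stratum E: (775/5050)²·0.661·0.339/58 = 9.099e-05
V̂(p̂_st) = 0.000330322; SE = √V̂ = 0.0181748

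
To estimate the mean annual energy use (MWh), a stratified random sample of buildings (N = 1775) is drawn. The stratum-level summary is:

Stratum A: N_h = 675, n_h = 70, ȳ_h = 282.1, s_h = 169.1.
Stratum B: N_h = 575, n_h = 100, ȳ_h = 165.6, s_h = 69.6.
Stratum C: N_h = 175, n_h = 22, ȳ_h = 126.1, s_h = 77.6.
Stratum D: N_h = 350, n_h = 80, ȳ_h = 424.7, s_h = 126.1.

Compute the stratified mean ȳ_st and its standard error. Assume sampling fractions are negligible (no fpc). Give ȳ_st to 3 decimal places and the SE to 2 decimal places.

ȳ_st = Σ W_h ȳ_h = (675·282.1 + 575·165.6 + 175·126.1 + 350·424.7)/1775 = 257.09859
V̂(ȳ_st) = Σ W_h² s_h²/n_h, with W_h = N_h/N and N = 1775:
  stratum A: (675/1775)²·169.1²/70 = 59.0745
  stratum B: (575/1775)²·69.6²/100 = 5.08344
  stratum C: (175/1775)²·77.6²/22 = 2.6606
  stratum D: (350/1775)²·126.1²/80 = 7.72822
V̂(ȳ_st) = 74.5468
SE(ȳ_st) = √74.5468 = 8.63405

ȳ_st ≈ 257.099, SE ≈ 8.63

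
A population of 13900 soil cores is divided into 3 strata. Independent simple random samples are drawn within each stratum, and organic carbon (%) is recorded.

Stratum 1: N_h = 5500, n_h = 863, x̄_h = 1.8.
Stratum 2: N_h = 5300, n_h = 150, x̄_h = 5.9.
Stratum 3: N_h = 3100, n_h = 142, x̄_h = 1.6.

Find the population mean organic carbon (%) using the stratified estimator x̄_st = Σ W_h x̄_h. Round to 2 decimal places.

N = Σ N_h = 13900. Stratum weights W_h = N_h/N.
x̄_st = (5500·1.8 + 5300·5.9 + 3100·1.6) / 13900 = 3.3187

x̄_st ≈ 3.32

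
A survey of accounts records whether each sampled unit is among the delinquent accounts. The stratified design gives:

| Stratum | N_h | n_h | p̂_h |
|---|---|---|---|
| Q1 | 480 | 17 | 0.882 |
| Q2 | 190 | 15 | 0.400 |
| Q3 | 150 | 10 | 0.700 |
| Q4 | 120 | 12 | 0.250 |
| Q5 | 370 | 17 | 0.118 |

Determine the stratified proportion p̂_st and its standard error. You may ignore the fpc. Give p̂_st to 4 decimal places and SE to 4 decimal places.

p̂_st ≈ 0.5176, SE ≈ 0.0469

N = 1310; stratum weights W_h = N_h/N.
p̂_st = Σ W_h p̂_h = (480·0.882 + 190·0.400 + 150·0.700 + 120·0.250 + 370·0.118)/1310 = 0.51757
V̂(p̂_st) = Σ W_h² p̂_h(1−p̂_h)/(n_h−1):
  stratum Q1: (480/1310)²·0.882·0.118/16 = 0.000873314
  stratum Q2: (190/1310)²·0.400·0.600/14 = 0.000360618
  stratum Q3: (150/1310)²·0.700·0.300/9 = 0.000305926
  stratum Q4: (120/1310)²·0.250·0.750/11 = 0.00014303
  stratum Q5: (370/1310)²·0.118·0.882/16 = 0.000518909
V̂(p̂_st) = 0.0022018; SE = √V̂ = 0.0469233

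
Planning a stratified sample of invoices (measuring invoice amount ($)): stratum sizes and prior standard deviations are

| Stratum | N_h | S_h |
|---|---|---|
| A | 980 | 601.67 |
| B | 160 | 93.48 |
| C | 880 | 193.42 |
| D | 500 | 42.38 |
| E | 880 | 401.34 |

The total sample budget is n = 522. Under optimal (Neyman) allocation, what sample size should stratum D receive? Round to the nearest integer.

Neyman allocation: n_h = n · N_h S_h / Σ N_i S_i, with n = 522.
  stratum A: N_h·S_h = 980·601.67 = 589636.60
  stratum B: N_h·S_h = 160·93.48 = 14956.80
  stratum C: N_h·S_h = 880·193.42 = 170209.60
  stratum D: N_h·S_h = 500·42.38 = 21190.00
  stratum E: N_h·S_h = 880·401.34 = 353179.20
Σ N_h S_h = 1149172.20
n for stratum D = 522·21190.00/1149172.20 = 9.625 → 10

10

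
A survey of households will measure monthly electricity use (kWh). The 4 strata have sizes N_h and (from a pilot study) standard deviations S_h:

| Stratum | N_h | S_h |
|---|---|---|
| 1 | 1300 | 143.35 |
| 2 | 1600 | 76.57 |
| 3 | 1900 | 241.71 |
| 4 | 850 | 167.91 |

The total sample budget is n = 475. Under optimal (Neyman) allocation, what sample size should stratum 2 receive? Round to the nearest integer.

Neyman allocation: n_h = n · N_h S_h / Σ N_i S_i, with n = 475.
  stratum 1: N_h·S_h = 1300·143.35 = 186355.00
  stratum 2: N_h·S_h = 1600·76.57 = 122512.00
  stratum 3: N_h·S_h = 1900·241.71 = 459249.00
  stratum 4: N_h·S_h = 850·167.91 = 142723.50
Σ N_h S_h = 910839.50
n for stratum 2 = 475·122512.00/910839.50 = 63.890 → 64

64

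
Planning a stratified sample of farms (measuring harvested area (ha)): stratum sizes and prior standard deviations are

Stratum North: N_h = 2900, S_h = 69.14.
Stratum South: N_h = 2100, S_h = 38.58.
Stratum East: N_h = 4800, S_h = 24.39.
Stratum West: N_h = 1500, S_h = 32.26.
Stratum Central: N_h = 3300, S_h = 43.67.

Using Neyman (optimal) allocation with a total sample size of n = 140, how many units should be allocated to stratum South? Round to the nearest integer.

Neyman allocation: n_h = n · N_h S_h / Σ N_i S_i, with n = 140.
  stratum North: N_h·S_h = 2900·69.14 = 200506.00
  stratum South: N_h·S_h = 2100·38.58 = 81018.00
  stratum East: N_h·S_h = 4800·24.39 = 117072.00
  stratum West: N_h·S_h = 1500·32.26 = 48390.00
  stratum Central: N_h·S_h = 3300·43.67 = 144111.00
Σ N_h S_h = 591097.00
n for stratum South = 140·81018.00/591097.00 = 19.189 → 19

19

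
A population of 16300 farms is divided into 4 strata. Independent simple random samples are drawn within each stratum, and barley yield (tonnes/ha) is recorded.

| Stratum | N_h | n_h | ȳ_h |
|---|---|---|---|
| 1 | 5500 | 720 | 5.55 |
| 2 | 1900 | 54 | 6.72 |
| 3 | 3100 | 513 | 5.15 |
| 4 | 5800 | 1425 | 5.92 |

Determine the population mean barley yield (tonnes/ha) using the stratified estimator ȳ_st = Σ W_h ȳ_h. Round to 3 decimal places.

N = Σ N_h = 16300. Stratum weights W_h = N_h/N.
ȳ_st = (5500·5.55 + 1900·6.72 + 3100·5.15 + 5800·5.92) / 16300 = 5.74196

ȳ_st ≈ 5.742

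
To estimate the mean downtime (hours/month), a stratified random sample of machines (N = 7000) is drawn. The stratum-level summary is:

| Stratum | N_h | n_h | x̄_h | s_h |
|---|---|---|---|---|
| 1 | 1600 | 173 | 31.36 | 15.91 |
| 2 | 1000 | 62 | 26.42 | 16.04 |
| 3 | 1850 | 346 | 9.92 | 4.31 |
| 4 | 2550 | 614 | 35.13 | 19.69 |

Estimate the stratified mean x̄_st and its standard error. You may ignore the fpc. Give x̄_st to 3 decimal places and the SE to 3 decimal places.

x̄_st ≈ 26.361, SE ≈ 0.499

x̄_st = Σ W_h x̄_h = (1600·31.36 + 1000·26.42 + 1850·9.92 + 2550·35.13)/7000 = 26.36136
V̂(x̄_st) = Σ W_h² s_h²/n_h, with W_h = N_h/N and N = 7000:
  stratum 1: (1600/7000)²·15.91²/173 = 0.0764431
  stratum 2: (1000/7000)²·16.04²/62 = 0.0846878
  stratum 3: (1850/7000)²·4.31²/346 = 0.00374995
  stratum 4: (2550/7000)²·19.69²/614 = 0.0837929
V̂(x̄_st) = 0.248674
SE(x̄_st) = √0.248674 = 0.498672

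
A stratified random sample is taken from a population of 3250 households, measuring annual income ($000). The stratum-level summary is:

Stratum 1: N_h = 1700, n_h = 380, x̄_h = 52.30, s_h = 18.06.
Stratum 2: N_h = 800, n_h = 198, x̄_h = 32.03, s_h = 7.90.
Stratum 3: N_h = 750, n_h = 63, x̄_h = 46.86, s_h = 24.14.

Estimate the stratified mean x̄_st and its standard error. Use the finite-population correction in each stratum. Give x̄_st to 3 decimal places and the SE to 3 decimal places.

x̄_st = Σ W_h x̄_h = (1700·52.30 + 800·32.03 + 750·46.86)/3250 = 46.05508
V̂(x̄_st) = Σ W_h² (1 − n_h/N_h) s_h²/n_h, with W_h = N_h/N and N = 3250:
  stratum 1: (1700/3250)²·(1 − 380/1700)·18.06²/380 = 0.182351
  stratum 2: (800/3250)²·(1 − 198/800)·7.90²/198 = 0.0143717
  stratum 3: (750/3250)²·(1 − 63/750)·24.14²/63 = 0.451217
V̂(x̄_st) = 0.647939
SE(x̄_st) = √0.647939 = 0.804947

x̄_st ≈ 46.055, SE ≈ 0.805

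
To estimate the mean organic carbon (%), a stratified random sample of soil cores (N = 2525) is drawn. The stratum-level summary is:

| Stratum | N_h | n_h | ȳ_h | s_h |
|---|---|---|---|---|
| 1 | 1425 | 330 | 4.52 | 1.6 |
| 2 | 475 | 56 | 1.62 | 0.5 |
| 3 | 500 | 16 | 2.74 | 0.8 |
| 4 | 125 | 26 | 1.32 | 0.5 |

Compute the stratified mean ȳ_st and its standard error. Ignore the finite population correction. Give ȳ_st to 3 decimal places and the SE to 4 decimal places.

ȳ_st ≈ 3.464, SE ≈ 0.0650

ȳ_st = Σ W_h ȳ_h = (1425·4.52 + 475·1.62 + 500·2.74 + 125·1.32)/2525 = 3.46356
V̂(ȳ_st) = Σ W_h² s_h²/n_h, with W_h = N_h/N and N = 2525:
  stratum 1: (1425/2525)²·1.6²/330 = 0.00247077
  stratum 2: (475/2525)²·0.5²/56 = 0.000157985
  stratum 3: (500/2525)²·0.8²/16 = 0.00156847
  stratum 4: (125/2525)²·0.5²/26 = 2.35648e-05
V̂(ȳ_st) = 0.0042208
SE(ȳ_st) = √0.0042208 = 0.0649677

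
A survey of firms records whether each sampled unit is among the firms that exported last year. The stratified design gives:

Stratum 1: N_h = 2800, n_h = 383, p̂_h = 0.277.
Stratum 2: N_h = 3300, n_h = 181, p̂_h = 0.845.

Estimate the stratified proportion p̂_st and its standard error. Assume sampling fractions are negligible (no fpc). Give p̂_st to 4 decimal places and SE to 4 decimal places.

N = 6100; stratum weights W_h = N_h/N.
p̂_st = Σ W_h p̂_h = (2800·0.277 + 3300·0.845)/6100 = 0.58428
V̂(p̂_st) = Σ W_h² p̂_h(1−p̂_h)/(n_h−1):
  stratum 1: (2800/6100)²·0.277·0.723/382 = 0.000110462
  stratum 2: (3300/6100)²·0.845·0.155/180 = 0.000212953
V̂(p̂_st) = 0.000323415; SE = √V̂ = 0.0179837

p̂_st ≈ 0.5843, SE ≈ 0.0180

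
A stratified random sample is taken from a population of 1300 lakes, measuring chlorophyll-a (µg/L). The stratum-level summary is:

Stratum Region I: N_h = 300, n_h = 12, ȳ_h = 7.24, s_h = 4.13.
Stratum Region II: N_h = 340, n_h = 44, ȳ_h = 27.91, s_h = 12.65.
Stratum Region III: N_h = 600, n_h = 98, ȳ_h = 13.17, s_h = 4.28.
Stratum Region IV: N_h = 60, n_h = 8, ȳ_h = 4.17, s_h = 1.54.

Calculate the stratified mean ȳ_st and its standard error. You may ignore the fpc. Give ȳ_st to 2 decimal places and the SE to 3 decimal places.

ȳ_st = Σ W_h ȳ_h = (300·7.24 + 340·27.91 + 600·13.17 + 60·4.17)/1300 = 15.24123
V̂(ȳ_st) = Σ W_h² s_h²/n_h, with W_h = N_h/N and N = 1300:
  stratum Region I: (300/1300)²·4.13²/12 = 0.0756963
  stratum Region II: (340/1300)²·12.65²/44 = 0.248771
  stratum Region III: (600/1300)²·4.28²/98 = 0.0398178
  stratum Region IV: (60/1300)²·1.54²/8 = 0.000631491
V̂(ȳ_st) = 0.364916
SE(ȳ_st) = √0.364916 = 0.604083

ȳ_st ≈ 15.24, SE ≈ 0.604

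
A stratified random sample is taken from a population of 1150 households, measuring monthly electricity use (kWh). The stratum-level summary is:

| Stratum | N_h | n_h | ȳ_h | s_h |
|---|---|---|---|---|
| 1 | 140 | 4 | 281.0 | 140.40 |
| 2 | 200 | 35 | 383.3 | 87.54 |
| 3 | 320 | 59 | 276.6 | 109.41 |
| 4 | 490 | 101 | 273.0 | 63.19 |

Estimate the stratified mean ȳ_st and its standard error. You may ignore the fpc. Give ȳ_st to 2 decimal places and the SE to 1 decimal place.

ȳ_st ≈ 294.16, SE ≈ 10.1

ȳ_st = Σ W_h ȳ_h = (140·281.0 + 200·383.3 + 320·276.6 + 490·273.0)/1150 = 294.15826
V̂(ȳ_st) = Σ W_h² s_h²/n_h, with W_h = N_h/N and N = 1150:
  stratum 1: (140/1150)²·140.40²/4 = 73.0356
  stratum 2: (200/1150)²·87.54²/35 = 6.62231
  stratum 3: (320/1150)²·109.41²/59 = 15.7096
  stratum 4: (490/1150)²·63.19²/101 = 7.17748
V̂(ȳ_st) = 102.545
SE(ȳ_st) = √102.545 = 10.1265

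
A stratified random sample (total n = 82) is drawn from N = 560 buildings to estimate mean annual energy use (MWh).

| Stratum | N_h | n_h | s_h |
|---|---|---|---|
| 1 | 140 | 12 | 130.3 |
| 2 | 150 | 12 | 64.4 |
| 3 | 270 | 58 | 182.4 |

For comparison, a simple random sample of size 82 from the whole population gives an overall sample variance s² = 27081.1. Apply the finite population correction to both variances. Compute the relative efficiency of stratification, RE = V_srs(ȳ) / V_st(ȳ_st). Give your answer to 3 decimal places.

V̂(ȳ_st) = Σ W_h² (1 − n_h/N_h) s_h²/n_h, with W_h = N_h/N and N = 560:
  stratum 1: (140/560)²·(1 − 12/140)·130.3²/12 = 80.848
  stratum 2: (150/560)²·(1 − 12/150)·64.4²/12 = 22.8131
  stratum 3: (270/560)²·(1 − 58/270)·182.4²/58 = 104.7
V_st = 208.361
V_srs = (1 − 82/560)·27081.1/82 = 281.898
Relative efficiency = V_srs / V_st = 281.898/208.361 = 1.3529

RE ≈ 1.353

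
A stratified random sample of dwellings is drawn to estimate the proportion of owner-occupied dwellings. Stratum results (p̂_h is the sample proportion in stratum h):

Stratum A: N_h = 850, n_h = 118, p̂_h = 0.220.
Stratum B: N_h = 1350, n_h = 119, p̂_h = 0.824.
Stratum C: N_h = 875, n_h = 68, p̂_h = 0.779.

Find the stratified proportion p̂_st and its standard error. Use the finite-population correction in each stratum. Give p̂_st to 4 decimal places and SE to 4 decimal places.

p̂_st ≈ 0.6442, SE ≈ 0.0225

N = 3075; stratum weights W_h = N_h/N.
p̂_st = Σ W_h p̂_h = (850·0.220 + 1350·0.824 + 875·0.779)/3075 = 0.64424
V̂(p̂_st) = Σ W_h² (1 − n_h/N_h) p̂_h(1−p̂_h)/(n_h−1):
  stratum A: (850/3075)²·(1 − 118/850)·0.220·0.780/117 = 9.65097e-05
  stratum B: (1350/3075)²·(1 − 119/1350)·0.824·0.176/118 = 0.000216003
  stratum C: (875/3075)²·(1 − 68/875)·0.779·0.221/67 = 0.000191887
V̂(p̂_st) = 0.0005044; SE = √V̂ = 0.0224588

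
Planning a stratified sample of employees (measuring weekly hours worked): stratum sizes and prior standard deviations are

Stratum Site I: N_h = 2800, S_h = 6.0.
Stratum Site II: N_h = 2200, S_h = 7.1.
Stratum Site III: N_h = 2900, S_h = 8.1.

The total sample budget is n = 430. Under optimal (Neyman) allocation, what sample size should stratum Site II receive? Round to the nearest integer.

Neyman allocation: n_h = n · N_h S_h / Σ N_i S_i, with n = 430.
  stratum Site I: N_h·S_h = 2800·6.0 = 16800.00
  stratum Site II: N_h·S_h = 2200·7.1 = 15620.00
  stratum Site III: N_h·S_h = 2900·8.1 = 23490.00
Σ N_h S_h = 55910.00
n for stratum Site II = 430·15620.00/55910.00 = 120.132 → 120

120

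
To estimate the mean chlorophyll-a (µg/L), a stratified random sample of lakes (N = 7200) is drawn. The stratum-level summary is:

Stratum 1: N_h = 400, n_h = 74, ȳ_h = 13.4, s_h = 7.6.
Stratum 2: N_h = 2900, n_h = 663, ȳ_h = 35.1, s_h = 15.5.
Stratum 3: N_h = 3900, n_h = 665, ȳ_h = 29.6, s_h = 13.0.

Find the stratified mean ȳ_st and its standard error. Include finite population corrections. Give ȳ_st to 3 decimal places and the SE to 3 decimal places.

ȳ_st = Σ W_h ȳ_h = (400·13.4 + 2900·35.1 + 3900·29.6)/7200 = 30.91528
V̂(ȳ_st) = Σ W_h² (1 − n_h/N_h) s_h²/n_h, with W_h = N_h/N and N = 7200:
  stratum 1: (400/7200)²·(1 − 74/400)·7.6²/74 = 0.0019634
  stratum 2: (2900/7200)²·(1 − 663/2900)·15.5²/663 = 0.045347
  stratum 3: (3900/7200)²·(1 − 665/3900)·13.0²/665 = 0.0618499
V̂(ȳ_st) = 0.10916
SE(ȳ_st) = √0.10916 = 0.330394

ȳ_st ≈ 30.915, SE ≈ 0.330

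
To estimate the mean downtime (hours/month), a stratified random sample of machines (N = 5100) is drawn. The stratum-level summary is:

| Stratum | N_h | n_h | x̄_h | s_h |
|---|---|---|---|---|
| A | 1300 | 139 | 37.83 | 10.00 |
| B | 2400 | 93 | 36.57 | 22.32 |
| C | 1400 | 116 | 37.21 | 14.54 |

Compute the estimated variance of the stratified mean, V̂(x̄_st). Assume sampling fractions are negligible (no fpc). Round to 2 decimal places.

V̂(x̄_st) ≈ 1.37

V̂(x̄_st) = Σ W_h² s_h²/n_h, with W_h = N_h/N and N = 5100:
  stratum A: (1300/5100)²·10.00²/139 = 0.0467446
  stratum B: (2400/5100)²·22.32²/93 = 1.18628
  stratum C: (1400/5100)²·14.54²/116 = 0.137337
V̂(x̄_st) = 1.37036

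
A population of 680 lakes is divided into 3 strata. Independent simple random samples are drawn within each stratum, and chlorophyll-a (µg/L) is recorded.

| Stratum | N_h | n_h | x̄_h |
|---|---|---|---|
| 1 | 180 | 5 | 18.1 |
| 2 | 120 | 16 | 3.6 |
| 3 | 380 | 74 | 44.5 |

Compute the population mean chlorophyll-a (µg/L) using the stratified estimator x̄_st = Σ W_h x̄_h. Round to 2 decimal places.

N = Σ N_h = 680. Stratum weights W_h = N_h/N.
x̄_st = (180·18.1 + 120·3.6 + 380·44.5) / 680 = 30.2941

x̄_st ≈ 30.29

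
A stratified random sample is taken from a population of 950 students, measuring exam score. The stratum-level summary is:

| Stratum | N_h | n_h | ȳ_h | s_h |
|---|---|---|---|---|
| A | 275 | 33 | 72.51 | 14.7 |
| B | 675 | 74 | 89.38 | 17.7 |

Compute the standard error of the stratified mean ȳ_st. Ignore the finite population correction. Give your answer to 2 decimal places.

SE(ȳ_st) ≈ 1.64

V̂(ȳ_st) = Σ W_h² s_h²/n_h, with W_h = N_h/N and N = 950:
  stratum A: (275/950)²·14.7²/33 = 0.548705
  stratum B: (675/950)²·17.7²/74 = 2.13735
V̂(ȳ_st) = 2.68605
SE(ȳ_st) = √2.68605 = 1.63892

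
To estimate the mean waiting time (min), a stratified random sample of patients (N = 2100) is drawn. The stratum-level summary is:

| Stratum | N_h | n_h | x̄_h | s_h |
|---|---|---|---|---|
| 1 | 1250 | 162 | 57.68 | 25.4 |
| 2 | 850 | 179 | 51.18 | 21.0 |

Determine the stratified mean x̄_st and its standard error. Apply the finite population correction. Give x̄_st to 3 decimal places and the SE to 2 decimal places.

x̄_st ≈ 55.049, SE ≈ 1.24

x̄_st = Σ W_h x̄_h = (1250·57.68 + 850·51.18)/2100 = 55.04905
V̂(x̄_st) = Σ W_h² (1 − n_h/N_h) s_h²/n_h, with W_h = N_h/N and N = 2100:
  stratum 1: (1250/2100)²·(1 − 162/1250)·25.4²/162 = 1.22815
  stratum 2: (850/2100)²·(1 − 179/850)·21.0²/179 = 0.318631
V̂(x̄_st) = 1.54679
SE(x̄_st) = √1.54679 = 1.2437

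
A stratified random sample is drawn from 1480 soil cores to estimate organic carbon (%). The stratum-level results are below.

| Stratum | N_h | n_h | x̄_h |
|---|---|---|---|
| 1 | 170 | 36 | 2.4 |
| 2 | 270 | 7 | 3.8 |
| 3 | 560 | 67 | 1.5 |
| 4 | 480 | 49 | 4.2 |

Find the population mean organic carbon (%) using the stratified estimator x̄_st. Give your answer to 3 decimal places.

N = Σ N_h = 1480. Stratum weights W_h = N_h/N.
x̄_st = (170·2.4 + 270·3.8 + 560·1.5 + 480·4.2) / 1480 = 2.89865

x̄_st ≈ 2.899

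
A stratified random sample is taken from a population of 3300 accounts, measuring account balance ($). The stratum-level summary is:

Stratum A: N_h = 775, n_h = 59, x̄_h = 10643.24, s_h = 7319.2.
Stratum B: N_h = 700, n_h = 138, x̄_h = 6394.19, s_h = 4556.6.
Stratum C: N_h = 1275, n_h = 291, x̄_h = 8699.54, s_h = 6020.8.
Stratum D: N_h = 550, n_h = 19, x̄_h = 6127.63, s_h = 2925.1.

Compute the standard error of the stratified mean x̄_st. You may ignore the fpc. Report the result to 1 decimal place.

V̂(x̄_st) = Σ W_h² s_h²/n_h, with W_h = N_h/N and N = 3300:
  stratum A: (775/3300)²·7319.2²/59 = 50078.4
  stratum B: (700/3300)²·4556.6²/138 = 6769.72
  stratum C: (1275/3300)²·6020.8²/291 = 18595.5
  stratum D: (550/3300)²·2925.1²/19 = 12509.1
V̂(x̄_st) = 87952.7
SE(x̄_st) = √87952.7 = 296.568

SE(x̄_st) ≈ 296.6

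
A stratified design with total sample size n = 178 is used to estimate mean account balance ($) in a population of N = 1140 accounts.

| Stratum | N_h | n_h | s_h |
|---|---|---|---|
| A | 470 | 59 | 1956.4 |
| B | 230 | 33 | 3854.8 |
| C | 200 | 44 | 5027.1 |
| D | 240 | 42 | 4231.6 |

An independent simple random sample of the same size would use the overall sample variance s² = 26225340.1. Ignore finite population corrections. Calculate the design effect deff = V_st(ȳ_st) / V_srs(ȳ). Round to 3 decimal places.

deff ≈ 0.447

V̂(ȳ_st) = Σ W_h² s_h²/n_h, with W_h = N_h/N and N = 1140:
  stratum A: (470/1140)²·1956.4²/59 = 11026.8
  stratum B: (230/1140)²·3854.8²/33 = 18328.9
  stratum C: (200/1140)²·5027.1²/44 = 17678
  stratum D: (240/1140)²·4231.6²/42 = 18896.1
V_st = 65929.8
V_srs = s²/n = 26225340.1/178 = 147333
deff = V_st / V_srs = 65929.8/147333 = 0.4475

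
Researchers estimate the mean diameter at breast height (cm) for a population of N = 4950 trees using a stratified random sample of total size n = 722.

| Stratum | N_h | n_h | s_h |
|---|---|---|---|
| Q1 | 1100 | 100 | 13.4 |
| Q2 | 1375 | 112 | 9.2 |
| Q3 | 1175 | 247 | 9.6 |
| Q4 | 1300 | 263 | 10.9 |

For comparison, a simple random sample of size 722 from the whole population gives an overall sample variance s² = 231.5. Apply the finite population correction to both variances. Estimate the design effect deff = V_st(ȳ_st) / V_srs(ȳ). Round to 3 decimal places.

deff ≈ 0.641

V̂(ȳ_st) = Σ W_h² (1 − n_h/N_h) s_h²/n_h, with W_h = N_h/N and N = 4950:
  stratum Q1: (1100/4950)²·(1 − 100/1100)·13.4²/100 = 0.0806105
  stratum Q2: (1375/4950)²·(1 − 112/1375)·9.2²/112 = 0.0535616
  stratum Q3: (1175/4950)²·(1 − 247/1175)·9.6²/247 = 0.0166043
  stratum Q4: (1300/4950)²·(1 − 263/1300)·10.9²/263 = 0.0248547
V_st = 0.175631
V_srs = (1 − 722/4950)·231.5/722 = 0.273869
deff = V_st / V_srs = 0.175631/0.273869 = 0.6413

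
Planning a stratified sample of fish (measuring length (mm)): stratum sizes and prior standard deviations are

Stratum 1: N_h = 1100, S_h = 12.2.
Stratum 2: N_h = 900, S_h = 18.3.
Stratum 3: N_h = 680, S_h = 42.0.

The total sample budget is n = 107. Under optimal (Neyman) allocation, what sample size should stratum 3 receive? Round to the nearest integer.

52

Neyman allocation: n_h = n · N_h S_h / Σ N_i S_i, with n = 107.
  stratum 1: N_h·S_h = 1100·12.2 = 13420.00
  stratum 2: N_h·S_h = 900·18.3 = 16470.00
  stratum 3: N_h·S_h = 680·42.0 = 28560.00
Σ N_h S_h = 58450.00
n for stratum 3 = 107·28560.00/58450.00 = 52.283 → 52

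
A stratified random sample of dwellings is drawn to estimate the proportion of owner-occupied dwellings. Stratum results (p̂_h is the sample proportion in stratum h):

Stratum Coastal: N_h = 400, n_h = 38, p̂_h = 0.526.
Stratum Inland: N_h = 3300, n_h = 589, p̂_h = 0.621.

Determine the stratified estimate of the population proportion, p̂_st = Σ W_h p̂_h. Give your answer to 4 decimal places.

p̂_st ≈ 0.6107

N = 3700; stratum weights W_h = N_h/N.
p̂_st = Σ W_h p̂_h = (400·0.526 + 3300·0.621)/3700 = 0.61073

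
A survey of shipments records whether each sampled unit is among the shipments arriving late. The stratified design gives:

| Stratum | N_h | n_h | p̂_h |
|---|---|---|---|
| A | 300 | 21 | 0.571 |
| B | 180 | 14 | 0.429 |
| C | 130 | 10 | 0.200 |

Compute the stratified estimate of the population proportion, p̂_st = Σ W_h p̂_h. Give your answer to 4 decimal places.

N = 610; stratum weights W_h = N_h/N.
p̂_st = Σ W_h p̂_h = (300·0.571 + 180·0.429 + 130·0.200)/610 = 0.45003

p̂_st ≈ 0.4500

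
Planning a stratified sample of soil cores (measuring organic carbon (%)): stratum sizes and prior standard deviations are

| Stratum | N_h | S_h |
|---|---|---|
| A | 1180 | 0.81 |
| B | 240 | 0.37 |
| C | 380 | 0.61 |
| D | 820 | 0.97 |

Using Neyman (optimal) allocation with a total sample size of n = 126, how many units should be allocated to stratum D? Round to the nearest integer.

48

Neyman allocation: n_h = n · N_h S_h / Σ N_i S_i, with n = 126.
  stratum A: N_h·S_h = 1180·0.81 = 955.80
  stratum B: N_h·S_h = 240·0.37 = 88.80
  stratum C: N_h·S_h = 380·0.61 = 231.80
  stratum D: N_h·S_h = 820·0.97 = 795.40
Σ N_h S_h = 2071.80
n for stratum D = 126·795.40/2071.80 = 48.374 → 48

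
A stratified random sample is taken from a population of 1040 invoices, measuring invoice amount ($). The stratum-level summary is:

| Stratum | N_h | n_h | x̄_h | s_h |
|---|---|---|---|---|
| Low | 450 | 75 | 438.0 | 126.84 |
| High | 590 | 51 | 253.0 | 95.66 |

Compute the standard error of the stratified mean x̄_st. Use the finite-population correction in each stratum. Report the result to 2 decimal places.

SE(x̄_st) ≈ 9.29

V̂(x̄_st) = Σ W_h² (1 − n_h/N_h) s_h²/n_h, with W_h = N_h/N and N = 1040:
  stratum Low: (450/1040)²·(1 − 75/450)·126.84²/75 = 33.4679
  stratum High: (590/1040)²·(1 − 51/590)·95.66²/51 = 52.7551
V̂(x̄_st) = 86.223
SE(x̄_st) = √86.223 = 9.28563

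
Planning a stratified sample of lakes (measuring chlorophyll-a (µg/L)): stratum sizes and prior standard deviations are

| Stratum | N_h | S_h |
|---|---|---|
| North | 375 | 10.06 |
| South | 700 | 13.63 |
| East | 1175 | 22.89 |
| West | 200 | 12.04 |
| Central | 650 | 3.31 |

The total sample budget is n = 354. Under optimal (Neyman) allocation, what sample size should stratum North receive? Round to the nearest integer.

Neyman allocation: n_h = n · N_h S_h / Σ N_i S_i, with n = 354.
  stratum North: N_h·S_h = 375·10.06 = 3772.50
  stratum South: N_h·S_h = 700·13.63 = 9541.00
  stratum East: N_h·S_h = 1175·22.89 = 26895.75
  stratum West: N_h·S_h = 200·12.04 = 2408.00
  stratum Central: N_h·S_h = 650·3.31 = 2151.50
Σ N_h S_h = 44768.75
n for stratum North = 354·3772.50/44768.75 = 29.830 → 30

30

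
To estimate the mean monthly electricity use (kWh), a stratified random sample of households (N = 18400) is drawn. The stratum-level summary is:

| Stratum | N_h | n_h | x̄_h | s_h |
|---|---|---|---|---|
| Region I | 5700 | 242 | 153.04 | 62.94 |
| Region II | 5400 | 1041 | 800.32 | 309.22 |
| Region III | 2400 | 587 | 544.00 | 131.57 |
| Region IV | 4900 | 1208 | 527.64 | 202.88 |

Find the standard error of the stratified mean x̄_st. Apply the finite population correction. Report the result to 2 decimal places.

SE(x̄_st) ≈ 3.18

V̂(x̄_st) = Σ W_h² (1 − n_h/N_h) s_h²/n_h, with W_h = N_h/N and N = 18400:
  stratum Region I: (5700/18400)²·(1 − 242/5700)·62.94²/242 = 1.50422
  stratum Region II: (5400/18400)²·(1 − 1041/5400)·309.22²/1041 = 6.38601
  stratum Region III: (2400/18400)²·(1 − 587/2400)·131.57²/587 = 0.379009
  stratum Region IV: (4900/18400)²·(1 − 1208/4900)·202.88²/1208 = 1.82068
V̂(x̄_st) = 10.0899
SE(x̄_st) = √10.0899 = 3.17646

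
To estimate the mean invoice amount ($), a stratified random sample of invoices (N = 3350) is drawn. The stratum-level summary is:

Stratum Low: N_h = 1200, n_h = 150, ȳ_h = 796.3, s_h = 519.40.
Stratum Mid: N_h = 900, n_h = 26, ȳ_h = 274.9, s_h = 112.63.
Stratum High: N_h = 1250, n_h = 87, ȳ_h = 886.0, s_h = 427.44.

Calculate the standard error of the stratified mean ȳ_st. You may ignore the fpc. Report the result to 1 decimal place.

SE(ȳ_st) ≈ 23.6

V̂(ȳ_st) = Σ W_h² s_h²/n_h, with W_h = N_h/N and N = 3350:
  stratum Low: (1200/3350)²·519.40²/150 = 230.773
  stratum Mid: (900/3350)²·112.63²/26 = 35.2152
  stratum High: (1250/3350)²·427.44²/87 = 292.389
V̂(ȳ_st) = 558.378
SE(ȳ_st) = √558.378 = 23.63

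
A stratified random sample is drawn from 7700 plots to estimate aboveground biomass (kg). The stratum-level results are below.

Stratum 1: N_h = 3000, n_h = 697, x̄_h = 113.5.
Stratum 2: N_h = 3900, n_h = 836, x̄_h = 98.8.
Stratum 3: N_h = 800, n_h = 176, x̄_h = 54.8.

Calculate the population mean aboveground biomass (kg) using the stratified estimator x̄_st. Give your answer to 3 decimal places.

x̄_st ≈ 99.956

N = Σ N_h = 7700. Stratum weights W_h = N_h/N.
x̄_st = (3000·113.5 + 3900·98.8 + 800·54.8) / 7700 = 99.95584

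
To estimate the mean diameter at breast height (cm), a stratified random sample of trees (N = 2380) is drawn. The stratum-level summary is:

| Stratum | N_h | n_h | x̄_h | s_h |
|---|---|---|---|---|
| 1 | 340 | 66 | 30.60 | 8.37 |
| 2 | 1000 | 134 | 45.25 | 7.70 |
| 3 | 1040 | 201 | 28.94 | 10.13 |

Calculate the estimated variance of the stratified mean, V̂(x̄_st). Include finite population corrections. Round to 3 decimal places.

V̂(x̄_st) ≈ 0.164

V̂(x̄_st) = Σ W_h² (1 − n_h/N_h) s_h²/n_h, with W_h = N_h/N and N = 2380:
  stratum 1: (340/2380)²·(1 − 66/340)·8.37²/66 = 0.0174575
  stratum 2: (1000/2380)²·(1 − 134/1000)·7.70²/134 = 0.0676458
  stratum 3: (1040/2380)²·(1 − 201/1040)·10.13²/201 = 0.0786438
V̂(x̄_st) = 0.163747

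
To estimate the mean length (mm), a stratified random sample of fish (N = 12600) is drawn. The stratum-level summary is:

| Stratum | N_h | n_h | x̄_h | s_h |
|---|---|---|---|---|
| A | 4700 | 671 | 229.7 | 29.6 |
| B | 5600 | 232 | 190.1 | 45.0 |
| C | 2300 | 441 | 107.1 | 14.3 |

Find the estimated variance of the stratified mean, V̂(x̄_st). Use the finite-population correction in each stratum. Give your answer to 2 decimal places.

V̂(x̄_st) = Σ W_h² (1 − n_h/N_h) s_h²/n_h, with W_h = N_h/N and N = 12600:
  stratum A: (4700/12600)²·(1 − 671/4700)·29.6²/671 = 0.155745
  stratum B: (5600/12600)²·(1 − 232/5600)·45.0²/232 = 1.65271
  stratum C: (2300/12600)²·(1 − 441/2300)·14.3²/441 = 0.0124882
V̂(x̄_st) = 1.82094

V̂(x̄_st) ≈ 1.82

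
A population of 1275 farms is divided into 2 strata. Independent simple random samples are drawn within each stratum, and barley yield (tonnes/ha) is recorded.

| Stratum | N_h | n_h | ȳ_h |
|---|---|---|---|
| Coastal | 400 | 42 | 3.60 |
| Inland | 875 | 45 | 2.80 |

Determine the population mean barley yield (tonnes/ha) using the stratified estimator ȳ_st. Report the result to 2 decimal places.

ȳ_st ≈ 3.05

N = Σ N_h = 1275. Stratum weights W_h = N_h/N.
ȳ_st = (400·3.60 + 875·2.80) / 1275 = 3.0510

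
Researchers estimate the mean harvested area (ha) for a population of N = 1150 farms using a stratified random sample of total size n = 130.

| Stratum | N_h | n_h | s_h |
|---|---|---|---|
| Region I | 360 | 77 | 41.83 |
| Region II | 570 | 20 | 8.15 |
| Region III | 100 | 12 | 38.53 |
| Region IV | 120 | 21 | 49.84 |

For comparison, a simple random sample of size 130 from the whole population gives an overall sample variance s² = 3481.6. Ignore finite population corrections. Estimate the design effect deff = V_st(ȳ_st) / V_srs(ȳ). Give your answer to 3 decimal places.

V̂(ȳ_st) = Σ W_h² s_h²/n_h, with W_h = N_h/N and N = 1150:
  stratum Region I: (360/1150)²·41.83²/77 = 2.22687
  stratum Region II: (570/1150)²·8.15²/20 = 0.815904
  stratum Region III: (100/1150)²·38.53²/12 = 0.935451
  stratum Region IV: (120/1150)²·49.84²/21 = 1.28796
V_st = 5.26619
V_srs = s²/n = 3481.6/130 = 26.7815
deff = V_st / V_srs = 5.26619/26.7815 = 0.1966

deff ≈ 0.197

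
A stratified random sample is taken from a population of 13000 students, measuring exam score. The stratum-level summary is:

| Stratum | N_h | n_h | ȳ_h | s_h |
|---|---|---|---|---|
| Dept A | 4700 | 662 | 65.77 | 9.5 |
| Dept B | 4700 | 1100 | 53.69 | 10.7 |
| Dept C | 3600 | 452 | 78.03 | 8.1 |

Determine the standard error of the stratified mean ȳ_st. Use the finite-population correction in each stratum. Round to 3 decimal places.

SE(ȳ_st) ≈ 0.188

V̂(ȳ_st) = Σ W_h² (1 − n_h/N_h) s_h²/n_h, with W_h = N_h/N and N = 13000:
  stratum Dept A: (4700/13000)²·(1 − 662/4700)·9.5²/662 = 0.0153097
  stratum Dept B: (4700/13000)²·(1 − 1100/4700)·10.7²/1100 = 0.0104205
  stratum Dept C: (3600/13000)²·(1 − 452/3600)·8.1²/452 = 0.00973379
V̂(ȳ_st) = 0.035464
SE(ȳ_st) = √0.035464 = 0.188319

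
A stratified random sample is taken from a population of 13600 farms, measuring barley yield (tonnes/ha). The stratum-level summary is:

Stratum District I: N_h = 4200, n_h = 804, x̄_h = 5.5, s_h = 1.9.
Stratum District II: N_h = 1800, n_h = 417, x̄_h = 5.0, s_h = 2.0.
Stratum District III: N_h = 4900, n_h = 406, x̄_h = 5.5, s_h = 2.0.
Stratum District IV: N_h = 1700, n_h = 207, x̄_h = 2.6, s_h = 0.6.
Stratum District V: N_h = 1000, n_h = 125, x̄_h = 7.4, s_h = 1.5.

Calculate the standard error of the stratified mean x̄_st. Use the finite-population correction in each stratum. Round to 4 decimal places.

V̂(x̄_st) = Σ W_h² (1 − n_h/N_h) s_h²/n_h, with W_h = N_h/N and N = 13600:
  stratum District I: (4200/13600)²·(1 − 804/4200)·1.9²/804 = 0.00034625
  stratum District II: (1800/13600)²·(1 − 417/1800)·2.0²/417 = 0.000129104
  stratum District III: (4900/13600)²·(1 − 406/4900)·2.0²/406 = 0.00117297
  stratum District IV: (1700/13600)²·(1 − 207/1700)·0.6²/207 = 2.38651e-05
  stratum District V: (1000/13600)²·(1 − 125/1000)·1.5²/125 = 8.51535e-05
V̂(x̄_st) = 0.00175734
SE(x̄_st) = √0.00175734 = 0.0419206

SE(x̄_st) ≈ 0.0419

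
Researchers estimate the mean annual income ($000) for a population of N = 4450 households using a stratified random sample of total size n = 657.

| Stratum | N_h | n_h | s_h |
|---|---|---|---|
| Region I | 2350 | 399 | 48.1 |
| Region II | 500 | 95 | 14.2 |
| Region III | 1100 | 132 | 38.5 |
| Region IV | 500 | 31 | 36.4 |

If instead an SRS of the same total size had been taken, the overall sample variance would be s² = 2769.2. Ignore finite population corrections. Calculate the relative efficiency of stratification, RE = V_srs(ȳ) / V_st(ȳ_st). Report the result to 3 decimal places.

V̂(ȳ_st) = Σ W_h² s_h²/n_h, with W_h = N_h/N and N = 4450:
  stratum Region I: (2350/4450)²·48.1²/399 = 1.61709
  stratum Region II: (500/4450)²·14.2²/95 = 0.0267962
  stratum Region III: (1100/4450)²·38.5²/132 = 0.68614
  stratum Region IV: (500/4450)²·36.4²/31 = 0.539586
V_st = 2.86961
V_srs = s²/n = 2769.2/657 = 4.21492
Relative efficiency = V_srs / V_st = 4.21492/2.86961 = 1.4688

RE ≈ 1.469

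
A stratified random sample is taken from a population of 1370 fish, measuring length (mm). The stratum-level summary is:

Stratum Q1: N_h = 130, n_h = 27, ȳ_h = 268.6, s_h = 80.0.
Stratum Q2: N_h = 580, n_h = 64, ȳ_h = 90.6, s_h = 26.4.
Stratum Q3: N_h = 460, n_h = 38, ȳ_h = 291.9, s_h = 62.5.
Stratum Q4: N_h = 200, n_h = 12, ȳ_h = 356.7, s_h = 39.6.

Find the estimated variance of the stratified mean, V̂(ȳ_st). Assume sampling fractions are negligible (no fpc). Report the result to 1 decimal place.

V̂(ȳ_st) = Σ W_h² s_h²/n_h, with W_h = N_h/N and N = 1370:
  stratum Q1: (130/1370)²·80.0²/27 = 2.13433
  stratum Q2: (580/1370)²·26.4²/64 = 1.95183
  stratum Q3: (460/1370)²·62.5²/38 = 11.5891
  stratum Q4: (200/1370)²·39.6²/12 = 2.78502
V̂(ȳ_st) = 18.4603

V̂(ȳ_st) ≈ 18.5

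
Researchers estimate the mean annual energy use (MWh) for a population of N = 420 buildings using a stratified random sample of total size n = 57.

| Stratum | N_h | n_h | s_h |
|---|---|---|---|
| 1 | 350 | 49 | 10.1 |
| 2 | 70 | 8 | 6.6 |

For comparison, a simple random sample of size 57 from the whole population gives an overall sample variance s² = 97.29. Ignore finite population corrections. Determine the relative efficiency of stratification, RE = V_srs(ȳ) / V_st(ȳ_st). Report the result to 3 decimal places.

RE ≈ 1.069

V̂(ȳ_st) = Σ W_h² s_h²/n_h, with W_h = N_h/N and N = 420:
  stratum 1: (350/420)²·10.1²/49 = 1.44572
  stratum 2: (70/420)²·6.6²/8 = 0.15125
V_st = 1.59697
V_srs = s²/n = 97.29/57 = 1.70684
Relative efficiency = V_srs / V_st = 1.70684/1.59697 = 1.0688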